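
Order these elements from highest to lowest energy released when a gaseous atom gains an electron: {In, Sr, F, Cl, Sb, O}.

Cl > F > O > Sb > In > Sr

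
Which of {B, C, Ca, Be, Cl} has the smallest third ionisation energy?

The third ionization energy removes an electron from the +2 ion. For each element: B²⁺ still has 1 valence electron; C²⁺ still has 2 valence electrons; Ca²⁺ is the bare [Ar] core; Be²⁺ is the bare [He] core; Cl²⁺ still has 5 valence electrons.
Breaking into a closed-shell core is much more expensive than removing a leftover valence electron — Ca and Be have the largest IE_3 here.
Valence configurations: B²⁺ [He]2s¹, C²⁺ [He]2s², Cl²⁺ [Ne]3s²3p³.
The numbers (kJ/mol): B 3660, C 4620, Ca 4912, Be 14849, Cl 3822.
Putting it together, IE_3: B < Cl < C < Ca < Be.

B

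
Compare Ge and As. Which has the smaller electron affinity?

Ge is in period 4, group 14; As is in period 4, group 15.
Electron affinity generally becomes more exothermic across a period toward the halogens and less exothermic down a group.
All lie in period 4; the across-period trend (electron affinity increases left to right) applies, with the exception below.
Note the exception: Ge has a higher electron affinity than As, contrary to the simple trend — adding an electron to As's half-filled 4p³ is unfavourable, so Ge (4p²) has the more exothermic EA.
Tabulated electron affinity (kJ/mol): Ge 119, As 78.
So As has the smaller electron affinity (As < Ge).

As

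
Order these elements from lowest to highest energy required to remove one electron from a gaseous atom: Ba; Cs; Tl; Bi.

Cs < Ba < Tl < Bi

Cs is in period 6, group 1; Ba is in period 6, group 2; Tl is in period 6, group 13; Bi is in period 6, group 15.
Removing the outermost electron gets harder across a period and easier down a group.
All lie in period 6, so first ionization energy increases left to right.
So from lowest to highest: Cs < Ba < Tl < Bi.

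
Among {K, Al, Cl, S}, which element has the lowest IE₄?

S

After 3 electrons have been removed, what remains? K³⁺ is already 2 electrons into the core; Al³⁺ is the bare [Ne] core; Cl³⁺ still has 4 valence electrons; S³⁺ still has 3 valence electrons.
Breaking into a closed-shell core is much more expensive than removing a leftover valence electron — K and Al have the largest IE_4 here.
Valence configurations: Cl³⁺ [Ne]3s²3p², S³⁺ [Ne]3s²3p¹.
The numbers (kJ/mol): K 5877, Al 11577, Cl 5159, S 4556.
Putting it together, IE_4: S < Cl < K < Al.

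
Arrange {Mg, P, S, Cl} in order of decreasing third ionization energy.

Mg > Cl > S > P

Consider each +2 ion: Mg²⁺ is the bare [Ne] core; P²⁺ still has 3 valence electrons; S²⁺ still has 4 valence electrons; Cl²⁺ still has 5 valence electrons.
Pulling an electron out of a noble-gas core costs far more than removing a remaining valence electron, so Mg sits at the high end of IE_3.
Valence configurations: P²⁺ [Ne]3s²3p¹, S²⁺ [Ne]3s²3p², Cl²⁺ [Ne]3s²3p³.
Tabulated IE_3 (kJ/mol): Mg 7733, P 2914, S 3357, Cl 3822.
Overall IE_3 order: P < S < Cl < Mg.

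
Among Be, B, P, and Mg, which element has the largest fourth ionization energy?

B

The fourth ionization energy removes an electron from the +3 ion. For each element: Be³⁺ is already 1 electron into the core; B³⁺ is the bare [He] core; P³⁺ still has 2 valence electrons; Mg³⁺ is already 1 electron into the core.
Pulling an electron out of a noble-gas core costs far more than removing a remaining valence electron, so Mg, Be and B sit at the high end of IE_4.
Tabulated IE_4 (kJ/mol): Be 21007, B 25026, P 4964, Mg 10543.
So the fourth ionization energies run P < Mg < Be < B.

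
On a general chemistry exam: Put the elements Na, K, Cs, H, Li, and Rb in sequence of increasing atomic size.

H is in period 1, group 1; Li is in period 2, group 1; Na is in period 3, group 1; K is in period 4, group 1; Rb is in period 5, group 1; Cs is in period 6, group 1.
Radius decreases left→right (rising Z_eff, same n) and increases top→bottom (higher n).
All are in group 1, so atomic radius increases down the group.
So from smallest to largest: H < Li < Na < K < Rb < Cs.

H < Li < Na < K < Rb < Cs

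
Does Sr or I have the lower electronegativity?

Sr is in period 5, group 2; I is in period 5, group 17.
Electronegativity increases across a period and decreases down a group, tracking effective nuclear charge and atomic size.
All lie in period 5, so electronegativity increases left to right.
So Sr has the lower electronegativity (Sr < I).

Sr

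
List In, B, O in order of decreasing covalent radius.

In > B > O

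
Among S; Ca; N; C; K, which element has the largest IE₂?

The second ionization energy removes an electron from the +1 ion. For each element: S⁺ still has 5 valence electrons; Ca⁺ still has 1 valence electron; N⁺ still has 4 valence electrons; C⁺ still has 3 valence electrons; K⁺ is the bare [Ar] core.
Core electrons are held far more tightly than valence electrons, so K tops the IE_2 order.
Valence configurations: S⁺ [Ne]3s²3p³, Ca⁺ [Ar]4s¹, N⁺ [He]2s²2p², C⁺ [He]2s²2p¹.
Approximate IE_2 values (kJ/mol): S 2252, Ca 1145, N 2856, C 2353, K 3052.
Hence IE_2: Ca < S < C < N < K.

K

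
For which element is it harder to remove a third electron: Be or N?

Be

IE_3 is the cost of taking one more electron from the +2 cation: Be²⁺ is the bare [He] core; N²⁺ still has 3 valence electrons.
Core electrons are held far more tightly than valence electrons, so Be tops the IE_3 order.
The numbers (kJ/mol): Be 14849, N 4578.
So the third ionization energies run N < Be.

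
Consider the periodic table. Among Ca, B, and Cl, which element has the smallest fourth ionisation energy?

Cl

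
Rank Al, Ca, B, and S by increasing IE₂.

After 1 electron has been removed, what remains? Al⁺ still has 2 valence electrons; Ca⁺ still has 1 valence electron; B⁺ still has 2 valence electrons; S⁺ still has 5 valence electrons.
All are still removing valence electrons, so compare the +1 ions as you would atoms: IE_2 generally rises across a period (higher Z_eff) and falls down a group (larger shell), subject to the usual subshell exceptions.
Valence configurations: Al⁺ [Ne]3s², Ca⁺ [Ar]4s¹, B⁺ [He]2s², S⁺ [Ne]3s²3p³.
Approximate IE_2 values (kJ/mol): Al 1817, Ca 1145, B 2427, S 2252.
Overall IE_2 order: Ca < Al < S < B.

Ca < Al < S < B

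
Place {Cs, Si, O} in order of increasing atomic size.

O < Si < Cs

O is in period 2, group 16; Si is in period 3, group 14; Cs is in period 6, group 1.
Moving right in a period, electrons are added to the same shell under a stronger nuclear pull, so atoms get smaller; moving down, a new shell is opened and atoms get larger.
These span different periods and groups, so the two trends combine.
Si > O: relative to O, both the across-period and down-group shifts push Si's atomic radius up.
Cs > Si: relative to Si, both the across-period and down-group shifts push Cs's atomic radius up.
Approximate values (pm): O 63, Si 116, Cs 232.
So from smallest to largest: O < Si < Cs.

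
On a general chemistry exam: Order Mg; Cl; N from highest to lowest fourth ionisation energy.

Mg > N > Cl

After 3 electrons have been removed, what remains? Mg³⁺ is already 1 electron into the core; Cl³⁺ still has 4 valence electrons; N³⁺ still has 2 valence electrons.
Core electrons are held far more tightly than valence electrons, so Mg tops the IE_4 order.
Valence configurations: Cl³⁺ [Ne]3s²3p², N³⁺ [He]2s².
Approximate IE_4 values (kJ/mol): Mg 10543, Cl 5159, N 7475.
Overall IE_4 order: Cl < N < Mg.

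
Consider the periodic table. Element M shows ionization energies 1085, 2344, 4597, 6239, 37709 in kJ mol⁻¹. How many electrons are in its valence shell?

Look for the largest jump between consecutive ionization energies: IE5/IE4 ≈ 6.0, far larger than any earlier ratio.
That jump marks the point where a core electron is being removed. So the atom has 4 valence electrons.

4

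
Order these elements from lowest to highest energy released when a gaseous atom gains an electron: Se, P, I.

P < Se < I

P is in period 3, group 15; Se is in period 4, group 16; I is in period 5, group 17.
EA tends to increase across a period and decrease down a group, though the pattern is less regular than for IE or radius.
A diagonal step moves right (one effect) and down (the opposite effect) at once.
Se > P: the two effects oppose for this pair; the across-period effect wins (195 vs 72 kJ/mol).
I > Se: the two effects oppose for this pair; the across-period effect wins (295 vs 195 kJ/mol).
Tabulated electron affinity (kJ/mol): P 72, Se 195, I 295.
So from lowest to highest: P < Se < I.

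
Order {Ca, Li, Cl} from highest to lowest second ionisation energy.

Li, Cl, Ca

Consider each +1 ion: Ca⁺ still has 1 valence electron; Li⁺ is the bare [He] core; Cl⁺ still has 6 valence electrons.
Breaking into a closed-shell core is much more expensive than removing a leftover valence electron — Li has the largest IE_2 here.
Valence configurations: Ca⁺ [Ar]4s¹, Cl⁺ [Ne]3s²3p⁴.
Tabulated IE_2 (kJ/mol): Ca 1145, Li 7298, Cl 2298.
So the second ionization energies run Ca < Cl < Li.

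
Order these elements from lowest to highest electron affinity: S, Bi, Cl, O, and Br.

Bi < O < S < Br < Cl

Atoms with high Z_eff and room in the valence shell (especially the halogens) have the most exothermic electron affinities.
These span different periods and groups, so the two trends combine.
O > Bi: relative to Bi, both the across-period and down-group shifts push O's electron affinity up.
S > O: this pair runs against the simple trend — see the exception note.
Br > S: period and group pull opposite ways; the across-period shift dominates (325 vs 200 kJ/mol).
Cl > Br: Cl sits above Br in group 17, so the down-group effect alone puts Cl higher.
Note the exception: S has a higher electron affinity than O, contrary to the simple trend — the compact 2p subshell of O repels the added electron more than S's larger 3p does.
For reference (kJ/mol): O 141, S 200, Cl 349, Br 325, Bi 91.
So from lowest to highest: Bi < O < S < Br < Cl.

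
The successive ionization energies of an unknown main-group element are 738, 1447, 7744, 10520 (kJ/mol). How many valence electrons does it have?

2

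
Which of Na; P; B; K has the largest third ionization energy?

Na

The third ionization energy removes an electron from the +2 ion. For each element: Na²⁺ is already 1 electron into the core; P²⁺ still has 3 valence electrons; B²⁺ still has 1 valence electron; K²⁺ is already 1 electron into the core.
Pulling an electron out of a noble-gas core costs far more than removing a remaining valence electron, so K and Na sit at the high end of IE_3.
Valence configurations: P²⁺ [Ne]3s²3p¹, B²⁺ [He]2s¹.
The numbers (kJ/mol): Na 6910, P 2914, B 3660, K 4420.
Putting it together, IE_3: P < B < K < Na.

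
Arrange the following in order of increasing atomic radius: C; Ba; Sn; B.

C, B, Sn, Ba

B is in period 2, group 13; C is in period 2, group 14; Sn is in period 5, group 14; Ba is in period 6, group 2.
Atomic radius shrinks across a period as nuclear charge pulls the same shell inward, and grows down a group as new shells are added.
Here both period and group differ, so the two effects have to be weighed against each other.
B > C: both are in period 2; the period trend gives B the larger value.
Sn > B: the two effects oppose for this pair; the down-group effect wins (140 vs 85 pm).
Ba > Sn: both effects reinforce here, so Ba is clearly the larger of the two.
Tabulated atomic radius (pm): B 85, C 75, Sn 140, Ba 196.
So from smallest to largest: C < B < Sn < Ba.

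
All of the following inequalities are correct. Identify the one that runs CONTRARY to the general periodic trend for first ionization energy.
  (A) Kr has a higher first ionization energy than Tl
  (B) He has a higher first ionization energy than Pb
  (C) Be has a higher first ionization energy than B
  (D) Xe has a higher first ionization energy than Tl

The general trend: first ionization energy increases across a period and decreases down a group.
(A) Kr (period 4, group 18) vs Tl (period 6, group 13): the stated order agrees with the simple trend.
(B) He (period 1, group 18) vs Pb (period 6, group 14): the stated order agrees with the simple trend.
(C) Be (period 2, group 2) vs B (period 2, group 13): the stated order contradicts the simple trend.
(D) Xe (period 5, group 18) vs Tl (period 6, group 13): the stated order agrees with the simple trend.
The exception is (C): removing B's lone 2p electron is easier than breaking Be's filled 2s².

(C)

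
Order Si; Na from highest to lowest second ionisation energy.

IE_2 is the cost of taking one more electron from the +1 cation: Si⁺ still has 3 valence electrons; Na⁺ is the bare [Ne] core.
Breaking into a closed-shell core is much more expensive than removing a leftover valence electron — Na has the largest IE_2 here.
Approximate IE_2 values (kJ/mol): Si 1577, Na 4562.
So the second ionization energies run Si < Na.

Na > Si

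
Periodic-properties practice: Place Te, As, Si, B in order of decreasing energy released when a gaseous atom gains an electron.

Atoms with high Z_eff and room in the valence shell (especially the halogens) have the most exothermic electron affinities.
These sit on a diagonal, where the across-period and down-group effects partly cancel.
As > B: period and group pull opposite ways; the across-period shift dominates (78 vs 27 kJ/mol).
Si > As: period and group pull opposite ways; the down-group shift dominates (134 vs 78 kJ/mol).
Te > Si: period and group pull opposite ways; the across-period shift dominates (190 vs 134 kJ/mol).
Tabulated electron affinity (kJ/mol): B 27, Si 134, As 78, Te 190.
So from highest to lowest: Te > Si > As > B.

Te > Si > As > B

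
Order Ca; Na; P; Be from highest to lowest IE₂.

Consider each +1 ion: Ca⁺ still has 1 valence electron; Na⁺ is the bare [Ne] core; P⁺ still has 4 valence electrons; Be⁺ still has 1 valence electron.
Core electrons are held far more tightly than valence electrons, so Na tops the IE_2 order.
Valence configurations: Ca⁺ [Ar]4s¹, P⁺ [Ne]3s²3p², Be⁺ [He]2s¹.
The numbers (kJ/mol): Ca 1145, Na 4562, P 1907, Be 1757.
Overall IE_2 order: Ca < Be < P < Na.

Na, P, Be, Ca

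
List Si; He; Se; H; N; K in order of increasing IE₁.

K < Si < Se < H < N < He

Across a period the outer electron is held more tightly (higher IE₁); down a group it sits in a higher shell, more shielded, and comes off more easily.
Here both period and group differ, so the two effects have to be weighed against each other.
Si > K: both effects reinforce here, so Si is clearly the higher of the two.
Se > Si: period and group pull opposite ways; the across-period shift dominates (941 vs 786 kJ/mol).
H > Se: period and group pull opposite ways; the down-group shift dominates (1312 vs 941 kJ/mol).
N > H: period and group pull opposite ways; the across-period shift dominates (1402 vs 1312 kJ/mol).
He > N: both effects reinforce here, so He is clearly the higher of the two.
Approximate values (kJ/mol): H 1312, He 2372, N 1402, Si 786, K 419, Se 941.
So from lowest to highest: K < Si < Se < H < N < He.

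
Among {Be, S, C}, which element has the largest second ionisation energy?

IE_2 is the cost of taking one more electron from the +1 cation: Be⁺ still has 1 valence electron; S⁺ still has 5 valence electrons; C⁺ still has 3 valence electrons.
All are still removing valence electrons, so compare the +1 ions as you would atoms: IE_2 generally rises across a period (higher Z_eff) and falls down a group (larger shell), subject to the usual subshell exceptions.
Valence configurations: Be⁺ [He]2s¹, S⁺ [Ne]3s²3p³, C⁺ [He]2s²2p¹.
Approximate IE_2 values (kJ/mol): Be 1757, S 2252, C 2353.
Hence IE_2: Be < S < C.

C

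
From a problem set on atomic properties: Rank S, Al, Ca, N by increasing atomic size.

N is in period 2, group 15; Al is in period 3, group 13; S is in period 3, group 16; Ca is in period 4, group 2.
Across a period the added protons contract the valence shell; down a group each new principal shell makes the atom larger.
Neither a single period nor a single group — weigh both effects.
S > N: the two effects oppose for this pair; the down-group effect wins (103 vs 71 pm).
Al > S: both are in period 3; the period trend gives Al the larger value.
Ca > Al: both effects reinforce here, so Ca is clearly the larger of the two.
Approximate values (pm): N 71, Al 126, S 103, Ca 171.
So from smallest to largest: N < S < Al < Ca.

N < S < Al < Ca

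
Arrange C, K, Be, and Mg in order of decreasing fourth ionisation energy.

After 3 electrons have been removed, what remains? C³⁺ still has 1 valence electron; K³⁺ is already 2 electrons into the core; Be³⁺ is already 1 electron into the core; Mg³⁺ is already 1 electron into the core.
Usually core removal costs more than valence removal, but here the competition is close: a tightly held n=2 valence electron can cost more to remove than an n=3 core electron, so the actual values have to decide it.
Approximate IE_4 values (kJ/mol): C 6223, K 5877, Be 21007, Mg 10543.
So the fourth ionization energies run K < C < Mg < Be.

Be > Mg > C > K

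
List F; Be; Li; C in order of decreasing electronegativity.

F > C > Be > Li

Smaller atoms with higher effective nuclear charge are more electronegative.
All lie in period 2, so electronegativity increases left to right.
So from highest to lowest: F > C > Be > Li.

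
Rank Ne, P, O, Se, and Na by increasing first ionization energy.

Na, Se, P, O, Ne

O is in period 2, group 16; Ne is in period 2, group 18; Na is in period 3, group 1; P is in period 3, group 15; Se is in period 4, group 16.
Removing the outermost electron gets harder across a period and easier down a group.
Here both period and group differ, so the two effects have to be weighed against each other.
Se > Na: period and group pull opposite ways; the across-period shift dominates (941 vs 496 kJ/mol).
P > Se: the two effects oppose for this pair; the down-group effect wins (1012 vs 941 kJ/mol).
O > P: both effects reinforce here, so O is clearly the higher of the two.
Ne > O: Ne lies to the right of O in period 2, so the across-period effect alone puts Ne higher.
Approximate values (kJ/mol): O 1314, Ne 2081, Na 496, P 1012, Se 941.
So from lowest to highest: Na < Se < P < O < Ne.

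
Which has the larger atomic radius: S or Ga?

Ga

S is in period 3, group 16; Ga is in period 4, group 13.
Across a period the added protons contract the valence shell; down a group each new principal shell makes the atom larger.
Here both period and group differ, so the two effects have to be weighed against each other.
Ga > S: relative to S, both the across-period and down-group shifts push Ga's atomic radius up.
Tabulated atomic radius (pm): S 103, Ga 124.
So Ga has the larger atomic radius (Ga > S).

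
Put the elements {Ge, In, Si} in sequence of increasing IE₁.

In < Ge < Si

Si is in period 3, group 14; Ge is in period 4, group 14; In is in period 5, group 13.
Across a period the outer electron is held more tightly (higher IE₁); down a group it sits in a higher shell, more shielded, and comes off more easily.
Neither a single period nor a single group — weigh both effects.
Ge > In: relative to In, both the across-period and down-group shifts push Ge's first ionization energy up.
Si > Ge: Si sits above Ge in group 14, so the down-group effect alone puts Si higher.
Tabulated first ionization energy (kJ/mol): Si 786, Ge 762, In 558.
So from lowest to highest: In < Ge < Si.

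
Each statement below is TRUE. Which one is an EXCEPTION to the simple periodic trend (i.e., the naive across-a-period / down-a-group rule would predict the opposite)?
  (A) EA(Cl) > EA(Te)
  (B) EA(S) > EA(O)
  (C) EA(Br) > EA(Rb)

(B)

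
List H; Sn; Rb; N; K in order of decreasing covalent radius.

Radius decreases left→right (rising Z_eff, same n) and increases top→bottom (higher n).
Neither a single period nor a single group — weigh both effects.
N > H: the two effects oppose for this pair; the down-group effect wins (71 vs 32 pm).
Sn > N: both effects reinforce here, so Sn is clearly the larger of the two.
K > Sn: the two effects oppose for this pair; the across-period effect wins (196 vs 140 pm).
Rb > K: Rb sits below K in group 1, so the down-group effect alone puts Rb larger.
Tabulated atomic radius (pm): H 32, N 71, K 196, Rb 210, Sn 140.
So from largest to smallest: Rb > K > Sn > N > H.

Rb > K > Sn > N > H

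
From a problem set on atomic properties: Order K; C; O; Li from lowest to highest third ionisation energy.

K < C < O < Li

IE_3 is the cost of taking one more electron from the +2 cation: K²⁺ is already 1 electron into the core; C²⁺ still has 2 valence electrons; O²⁺ still has 4 valence electrons; Li²⁺ is already 1 electron into the core.
Usually core removal costs more than valence removal, but here the competition is close: a tightly held n=2 valence electron can cost more to remove than an n=3 core electron, so the actual values have to decide it.
Valence configurations: C²⁺ [He]2s², O²⁺ [He]2s²2p².
Approximate IE_3 values (kJ/mol): K 4420, C 4620, O 5300, Li 11815.
Overall IE_3 order: K < C < O < Li.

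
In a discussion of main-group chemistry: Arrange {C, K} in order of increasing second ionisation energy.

After 1 electron has been removed, what remains? C⁺ still has 3 valence electrons; K⁺ is the bare [Ar] core.
Core electrons are held far more tightly than valence electrons, so K tops the IE_2 order.
The numbers (kJ/mol): C 2353, K 3052.
Hence IE_2: C < K.

C < K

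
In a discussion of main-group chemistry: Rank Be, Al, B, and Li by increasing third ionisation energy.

Consider each +2 ion: Be²⁺ is the bare [He] core; Al²⁺ still has 1 valence electron; B²⁺ still has 1 valence electron; Li²⁺ is already 1 electron into the core.
Pulling an electron out of a noble-gas core costs far more than removing a remaining valence electron, so Li and Be sit at the high end of IE_3.
Valence configurations: Al²⁺ [Ne]3s¹, B²⁺ [He]2s¹.
Approximate IE_3 values (kJ/mol): Be 14849, Al 2745, B 3660, Li 11815.
Putting it together, IE_3: Al < B < Li < Be.

Al, B, Li, Be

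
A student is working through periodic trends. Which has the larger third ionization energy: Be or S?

Be

After 2 electrons have been removed, what remains? Be²⁺ is the bare [He] core; S²⁺ still has 4 valence electrons.
Pulling an electron out of a noble-gas core costs far more than removing a remaining valence electron, so Be sits at the high end of IE_3.
Approximate IE_3 values (kJ/mol): Be 14849, S 3357.
So the third ionization energies run S < Be.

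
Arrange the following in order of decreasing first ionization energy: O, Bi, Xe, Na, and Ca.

O is in period 2, group 16; Na is in period 3, group 1; Ca is in period 4, group 2; Xe is in period 5, group 18; Bi is in period 6, group 15.
IE₁ increases left→right with effective nuclear charge and decreases top→bottom as the valence shell moves farther out.
Neither a single period nor a single group — weigh both effects.
Ca > Na: the two effects oppose for this pair; the across-period effect wins (590 vs 496 kJ/mol).
Bi > Ca: period and group pull opposite ways; the across-period shift dominates (703 vs 590 kJ/mol).
Xe > Bi: relative to Bi, both the across-period and down-group shifts push Xe's first ionization energy up.
O > Xe: the two effects oppose for this pair; the down-group effect wins (1314 vs 1170 kJ/mol).
Approximate values (kJ/mol): O 1314, Na 496, Ca 590, Xe 1170, Bi 703.
So from highest to lowest: O > Xe > Bi > Ca > Na.

O > Xe > Bi > Ca > Na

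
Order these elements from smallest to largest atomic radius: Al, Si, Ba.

Si, Al, Ba

Al is in period 3, group 13; Si is in period 3, group 14; Ba is in period 6, group 2.
Atomic radius shrinks across a period as nuclear charge pulls the same shell inward, and grows down a group as new shells are added.
These span different periods and groups, so the two trends combine.
Al > Si: both are in period 3; the period trend gives Al the larger value.
Ba > Al: relative to Al, both the across-period and down-group shifts push Ba's atomic radius up.
For reference (pm): Al 126, Si 116, Ba 196.
So from smallest to largest: Si < Al < Ba.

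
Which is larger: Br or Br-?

Forming Br- adds 1 electron to Br. More electron–electron repulsion in the same shell, with unchanged nuclear charge, lets the cloud expand.
An anion is larger than its parent atom: Br- > Br.

Br-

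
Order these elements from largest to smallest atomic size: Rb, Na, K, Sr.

Na is in period 3, group 1; K is in period 4, group 1; Rb is in period 5, group 1; Sr is in period 5, group 2.
Atomic radius shrinks across a period as nuclear charge pulls the same shell inward, and grows down a group as new shells are added.
Neither a single period nor a single group — weigh both effects.
Sr > Na: period and group pull opposite ways; the down-group shift dominates (185 vs 155 pm).
K > Sr: the two effects oppose for this pair; the across-period effect wins (196 vs 185 pm).
Rb > K: they share group 1; the group trend gives Rb the larger value.
Tabulated atomic radius (pm): Na 155, K 196, Rb 210, Sr 185.
So from largest to smallest: Rb > K > Sr > Na.

Rb > K > Sr > Na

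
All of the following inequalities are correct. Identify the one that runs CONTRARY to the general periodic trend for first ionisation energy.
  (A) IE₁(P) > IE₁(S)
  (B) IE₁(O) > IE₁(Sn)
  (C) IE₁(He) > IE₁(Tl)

(A)

The general trend: first ionisation energy increases across a period and decreases down a group.
(A) P (period 3, group 15) vs S (period 3, group 16): the stated order contradicts the simple trend.
(B) O (period 2, group 16) vs Sn (period 5, group 14): the stated order agrees with the simple trend.
(C) He (period 1, group 18) vs Tl (period 6, group 13): the stated order agrees with the simple trend.
The exception is (A): S (3p⁴) ionizes more easily than half-filled P (3p³) because the paired 3p electron in S is pushed out by e⁻–e⁻ repulsion.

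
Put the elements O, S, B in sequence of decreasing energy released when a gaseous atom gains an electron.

B is in period 2, group 13; O is in period 2, group 16; S is in period 3, group 16.
Adding an electron releases more energy for atoms nearer the top right (short of the noble gases).
Here both period and group differ, so the two effects have to be weighed against each other.
O > B: O lies to the right of B in period 2, so the across-period effect alone puts O higher.
S > O: this pair runs against the simple trend — see the exception note.
Note the exception: S has a higher electron affinity than O, contrary to the simple trend — the compact 2p subshell of O repels the added electron more than S's larger 3p does.
Approximate values (kJ/mol): B 27, O 141, S 200.
So from highest to lowest: S > O > B.

S, O, B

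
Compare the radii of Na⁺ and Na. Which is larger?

Na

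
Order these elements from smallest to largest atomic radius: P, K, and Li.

P < Li < K

Li is in period 2, group 1; P is in period 3, group 15; K is in period 4, group 1.
Across a period the added protons contract the valence shell; down a group each new principal shell makes the atom larger.
Here both period and group differ, so the two effects have to be weighed against each other.
Li > P: period and group pull opposite ways; the across-period shift dominates (133 vs 111 pm).
K > Li: they share group 1; the group trend gives K the larger value.
For reference (pm): Li 133, P 111, K 196.
So from smallest to largest: P < Li < K.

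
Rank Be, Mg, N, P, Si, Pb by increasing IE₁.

Pb < Mg < Si < Be < P < N

Be is in period 2, group 2; N is in period 2, group 15; Mg is in period 3, group 2; Si is in period 3, group 14; P is in period 3, group 15; Pb is in period 6, group 14.
Across a period the outer electron is held more tightly (higher IE₁); down a group it sits in a higher shell, more shielded, and comes off more easily.
Here both period and group differ, so the two effects have to be weighed against each other.
Mg > Pb: the two effects oppose for this pair; the down-group effect wins (738 vs 716 kJ/mol).
Si > Mg: Si lies to the right of Mg in period 3, so the across-period effect alone puts Si higher.
Be > Si: the two effects oppose for this pair; the down-group effect wins (900 vs 786 kJ/mol).
P > Be: the two effects oppose for this pair; the across-period effect wins (1012 vs 900 kJ/mol).
N > P: they share group 15; the group trend gives N the larger value.
For reference (kJ/mol): Be 900, N 1402, Mg 738, Si 786, P 1012, Pb 716.
So from lowest to highest: Pb < Mg < Si < Be < P < N.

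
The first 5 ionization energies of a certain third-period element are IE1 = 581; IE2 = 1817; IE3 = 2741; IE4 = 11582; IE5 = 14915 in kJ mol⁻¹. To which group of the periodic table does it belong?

Group 13

Look for the largest jump between consecutive ionization energies: IE4/IE3 ≈ 4.2, far larger than any earlier ratio.
That jump marks the point where a core electron is being removed. So the atom has 3 valence electrons.
A main-group element with 3 valence electrons is in group 13.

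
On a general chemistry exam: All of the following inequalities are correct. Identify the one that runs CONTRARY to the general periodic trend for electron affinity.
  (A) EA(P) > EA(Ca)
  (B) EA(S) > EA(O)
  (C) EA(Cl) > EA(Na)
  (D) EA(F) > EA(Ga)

The general trend: electron affinity increases across a period and decreases down a group.
(A) P (period 3, group 15) vs Ca (period 4, group 2): the stated order agrees with the simple trend.
(B) S (period 3, group 16) vs O (period 2, group 16): the stated order contradicts the simple trend.
(C) Cl (period 3, group 17) vs Na (period 3, group 1): the stated order agrees with the simple trend.
(D) F (period 2, group 17) vs Ga (period 4, group 13): the stated order agrees with the simple trend.
The exception is (B): the compact 2p subshell of O repels the added electron more than S's larger 3p does.

(B)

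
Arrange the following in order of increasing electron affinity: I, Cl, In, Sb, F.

EA tends to increase across a period and decrease down a group, though the pattern is less regular than for IE or radius.
Neither a single period nor a single group — weigh both effects.
Sb > In: Sb lies to the right of In in period 5, so the across-period effect alone puts Sb higher.
I > Sb: both are in period 5; the period trend gives I the larger value.
F > I: they share group 17; the group trend gives F the larger value.
Cl > F: this pair runs against the simple trend — see the exception note.
Note the exception: Cl has a higher electron affinity than F, contrary to the simple trend — F's small 2p subshell makes the incoming electron feel strong e⁻–e⁻ repulsion, so Cl actually releases more energy on gaining an electron.
Tabulated electron affinity (kJ/mol): F 328, Cl 349, In 29, Sb 103, I 295.
So from lowest to highest: In < Sb < I < F < Cl.

In, Sb, I, F, Cl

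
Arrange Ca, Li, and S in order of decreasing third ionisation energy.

The third ionization energy removes an electron from the +2 ion. For each element: Ca²⁺ is the bare [Ar] core; Li²⁺ is already 1 electron into the core; S²⁺ still has 4 valence electrons.
Core electrons are held far more tightly than valence electrons, so Ca and Li top the IE_3 order.
Tabulated IE_3 (kJ/mol): Ca 4912, Li 11815, S 3357.
Overall IE_3 order: S < Ca < Li.

Li, Ca, S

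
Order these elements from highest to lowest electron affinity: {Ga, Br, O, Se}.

Br > Se > O > Ga

Atoms with high Z_eff and room in the valence shell (especially the halogens) have the most exothermic electron affinities.
Neither a single period nor a single group — weigh both effects.
O > Ga: relative to Ga, both the across-period and down-group shifts push O's electron affinity up.
Se > O: this pair runs against the simple trend — see the exception note.
Br > Se: Br lies to the right of Se in period 4, so the across-period effect alone puts Br higher.
Note the exception: Se has a higher electron affinity than O, contrary to the simple trend — O's compact 2p subshell gives strong electron–electron repulsion on the added electron.
Approximate values (kJ/mol): O 141, Ga 29, Se 195, Br 325.
So from highest to lowest: Br > Se > O > Ga.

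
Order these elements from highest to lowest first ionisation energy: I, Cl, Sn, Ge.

Cl is in period 3, group 17; Ge is in period 4, group 14; Sn is in period 5, group 14; I is in period 5, group 17.
IE₁ increases left→right with effective nuclear charge and decreases top→bottom as the valence shell moves farther out.
Here both period and group differ, so the two effects have to be weighed against each other.
Ge > Sn: Ge sits above Sn in group 14, so the down-group effect alone puts Ge higher.
I > Ge: period and group pull opposite ways; the across-period shift dominates (1008 vs 762 kJ/mol).
Cl > I: Cl sits above I in group 17, so the down-group effect alone puts Cl higher.
For reference (kJ/mol): Cl 1251, Ge 762, Sn 709, I 1008.
So from highest to lowest: Cl > I > Ge > Sn.

Cl > I > Ge > Sn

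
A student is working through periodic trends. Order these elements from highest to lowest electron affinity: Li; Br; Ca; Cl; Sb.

EA tends to increase across a period and decrease down a group, though the pattern is less regular than for IE or radius.
Neither a single period nor a single group — weigh both effects.
Li > Ca: the two effects oppose for this pair; the down-group effect wins (60 vs 2 kJ/mol).
Sb > Li: the two effects oppose for this pair; the across-period effect wins (103 vs 60 kJ/mol).
Br > Sb: relative to Sb, both the across-period and down-group shifts push Br's electron affinity up.
Cl > Br: they share group 17; the group trend gives Cl the larger value.
For reference (kJ/mol): Li 60, Cl 349, Ca 2, Br 325, Sb 103.
So from highest to lowest: Cl > Br > Sb > Li > Ca.

Cl, Br, Sb, Li, Ca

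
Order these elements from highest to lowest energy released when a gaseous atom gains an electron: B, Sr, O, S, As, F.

Adding an electron releases more energy for atoms nearer the top right (short of the noble gases).
Neither a single period nor a single group — weigh both effects.
B > Sr: relative to Sr, both the across-period and down-group shifts push B's electron affinity up.
As > B: period and group pull opposite ways; the across-period shift dominates (78 vs 27 kJ/mol).
O > As: both effects reinforce here, so O is clearly the higher of the two.
S > O: this pair runs against the simple trend — see the exception note.
F > S: both effects reinforce here, so F is clearly the higher of the two.
Note the exception: S has a higher electron affinity than O, contrary to the simple trend — the compact 2p subshell of O repels the added electron more than S's larger 3p does.
Tabulated electron affinity (kJ/mol): B 27, O 141, F 328, S 200, As 78, Sr 5.
So from highest to lowest: F > S > O > As > B > Sr.

F, S, O, As, B, Sr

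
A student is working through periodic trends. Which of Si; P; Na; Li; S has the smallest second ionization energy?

After 1 electron has been removed, what remains? Si⁺ still has 3 valence electrons; P⁺ still has 4 valence electrons; Na⁺ is the bare [Ne] core; Li⁺ is the bare [He] core; S⁺ still has 5 valence electrons.
Breaking into a closed-shell core is much more expensive than removing a leftover valence electron — Na and Li have the largest IE_2 here.
Valence configurations: Si⁺ [Ne]3s²3p¹, P⁺ [Ne]3s²3p², S⁺ [Ne]3s²3p³.
Tabulated IE_2 (kJ/mol): Si 1577, P 1907, Na 4562, Li 7298, S 2252.
So the second ionization energies run Si < P < S < Na < Li.

Si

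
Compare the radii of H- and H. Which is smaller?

H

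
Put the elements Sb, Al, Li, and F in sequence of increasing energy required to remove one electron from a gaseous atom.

Li is in period 2, group 1; F is in period 2, group 17; Al is in period 3, group 13; Sb is in period 5, group 15.
First ionization energy rises across a period (greater Z_eff holds electrons more tightly) and falls down a group (valence electrons are farther from the nucleus).
Neither a single period nor a single group — weigh both effects.
Al > Li: period and group pull opposite ways; the across-period shift dominates (578 vs 520 kJ/mol).
Sb > Al: period and group pull opposite ways; the across-period shift dominates (831 vs 578 kJ/mol).
F > Sb: relative to Sb, both the across-period and down-group shifts push F's first ionization energy up.
Approximate values (kJ/mol): Li 520, F 1681, Al 578, Sb 831.
So from lowest to highest: Li < Al < Sb < F.

Li < Al < Sb < F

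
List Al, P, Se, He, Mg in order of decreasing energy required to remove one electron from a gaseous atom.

He > P > Se > Mg > Al

He is in period 1, group 18; Mg is in period 3, group 2; Al is in period 3, group 13; P is in period 3, group 15; Se is in period 4, group 16.
Removing the outermost electron gets harder across a period and easier down a group.
These span different periods and groups, so the two trends combine.
Mg > Al: this pair runs against the simple trend — see the exception note.
Se > Mg: period and group pull opposite ways; the across-period shift dominates (941 vs 738 kJ/mol).
P > Se: period and group pull opposite ways; the down-group shift dominates (1012 vs 941 kJ/mol).
He > P: both effects reinforce here, so He is clearly the higher of the two.
Note the exception: Mg has a higher first ionization energy than Al, contrary to the simple trend — Al's single 3p electron is easier to remove than one from Mg's filled 3s².
For reference (kJ/mol): He 2372, Mg 738, Al 578, P 1012, Se 941.
So from highest to lowest: He > P > Se > Mg > Al.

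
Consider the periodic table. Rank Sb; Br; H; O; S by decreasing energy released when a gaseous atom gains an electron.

Br > S > O > Sb > H

H is in period 1, group 1; O is in period 2, group 16; S is in period 3, group 16; Br is in period 4, group 17; Sb is in period 5, group 15.
Adding an electron releases more energy for atoms nearer the top right (short of the noble gases).
Neither a single period nor a single group — weigh both effects.
Sb > H: period and group pull opposite ways; the across-period shift dominates (103 vs 73 kJ/mol).
O > Sb: both effects reinforce here, so O is clearly the higher of the two.
S > O: this pair runs against the simple trend — see the exception note.
Br > S: period and group pull opposite ways; the across-period shift dominates (325 vs 200 kJ/mol).
Note the exception: S has a higher electron affinity than O, contrary to the simple trend — the compact 2p subshell of O repels the added electron more than S's larger 3p does.
Approximate values (kJ/mol): H 73, O 141, S 200, Br 325, Sb 103.
So from highest to lowest: Br > S > O > Sb > H.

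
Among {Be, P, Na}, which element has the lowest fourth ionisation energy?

Consider each +3 ion: Be³⁺ is already 1 electron into the core; P³⁺ still has 2 valence electrons; Na³⁺ is already 2 electrons into the core.
Core electrons are held far more tightly than valence electrons, so Na and Be top the IE_4 order.
Approximate IE_4 values (kJ/mol): Be 21007, P 4964, Na 9543.
Putting it together, IE_4: P < Na < Be.

P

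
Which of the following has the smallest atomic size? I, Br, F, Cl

F

Atomic radius shrinks across a period as nuclear charge pulls the same shell inward, and grows down a group as new shells are added.
All are in group 17, so atomic radius increases down the group.
The smallest atomic size among these belongs to F.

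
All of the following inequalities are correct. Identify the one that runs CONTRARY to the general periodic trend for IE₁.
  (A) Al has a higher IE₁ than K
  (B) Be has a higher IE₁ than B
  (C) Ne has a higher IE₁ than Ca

(B)

The general trend: IE₁ increases across a period and decreases down a group.
(A) Al (period 3, group 13) vs K (period 4, group 1): the stated order agrees with the simple trend.
(B) Be (period 2, group 2) vs B (period 2, group 13): the stated order contradicts the simple trend.
(C) Ne (period 2, group 18) vs Ca (period 4, group 2): the stated order agrees with the simple trend.
The exception is (B): removing B's lone 2p electron is easier than breaking Be's filled 2s².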